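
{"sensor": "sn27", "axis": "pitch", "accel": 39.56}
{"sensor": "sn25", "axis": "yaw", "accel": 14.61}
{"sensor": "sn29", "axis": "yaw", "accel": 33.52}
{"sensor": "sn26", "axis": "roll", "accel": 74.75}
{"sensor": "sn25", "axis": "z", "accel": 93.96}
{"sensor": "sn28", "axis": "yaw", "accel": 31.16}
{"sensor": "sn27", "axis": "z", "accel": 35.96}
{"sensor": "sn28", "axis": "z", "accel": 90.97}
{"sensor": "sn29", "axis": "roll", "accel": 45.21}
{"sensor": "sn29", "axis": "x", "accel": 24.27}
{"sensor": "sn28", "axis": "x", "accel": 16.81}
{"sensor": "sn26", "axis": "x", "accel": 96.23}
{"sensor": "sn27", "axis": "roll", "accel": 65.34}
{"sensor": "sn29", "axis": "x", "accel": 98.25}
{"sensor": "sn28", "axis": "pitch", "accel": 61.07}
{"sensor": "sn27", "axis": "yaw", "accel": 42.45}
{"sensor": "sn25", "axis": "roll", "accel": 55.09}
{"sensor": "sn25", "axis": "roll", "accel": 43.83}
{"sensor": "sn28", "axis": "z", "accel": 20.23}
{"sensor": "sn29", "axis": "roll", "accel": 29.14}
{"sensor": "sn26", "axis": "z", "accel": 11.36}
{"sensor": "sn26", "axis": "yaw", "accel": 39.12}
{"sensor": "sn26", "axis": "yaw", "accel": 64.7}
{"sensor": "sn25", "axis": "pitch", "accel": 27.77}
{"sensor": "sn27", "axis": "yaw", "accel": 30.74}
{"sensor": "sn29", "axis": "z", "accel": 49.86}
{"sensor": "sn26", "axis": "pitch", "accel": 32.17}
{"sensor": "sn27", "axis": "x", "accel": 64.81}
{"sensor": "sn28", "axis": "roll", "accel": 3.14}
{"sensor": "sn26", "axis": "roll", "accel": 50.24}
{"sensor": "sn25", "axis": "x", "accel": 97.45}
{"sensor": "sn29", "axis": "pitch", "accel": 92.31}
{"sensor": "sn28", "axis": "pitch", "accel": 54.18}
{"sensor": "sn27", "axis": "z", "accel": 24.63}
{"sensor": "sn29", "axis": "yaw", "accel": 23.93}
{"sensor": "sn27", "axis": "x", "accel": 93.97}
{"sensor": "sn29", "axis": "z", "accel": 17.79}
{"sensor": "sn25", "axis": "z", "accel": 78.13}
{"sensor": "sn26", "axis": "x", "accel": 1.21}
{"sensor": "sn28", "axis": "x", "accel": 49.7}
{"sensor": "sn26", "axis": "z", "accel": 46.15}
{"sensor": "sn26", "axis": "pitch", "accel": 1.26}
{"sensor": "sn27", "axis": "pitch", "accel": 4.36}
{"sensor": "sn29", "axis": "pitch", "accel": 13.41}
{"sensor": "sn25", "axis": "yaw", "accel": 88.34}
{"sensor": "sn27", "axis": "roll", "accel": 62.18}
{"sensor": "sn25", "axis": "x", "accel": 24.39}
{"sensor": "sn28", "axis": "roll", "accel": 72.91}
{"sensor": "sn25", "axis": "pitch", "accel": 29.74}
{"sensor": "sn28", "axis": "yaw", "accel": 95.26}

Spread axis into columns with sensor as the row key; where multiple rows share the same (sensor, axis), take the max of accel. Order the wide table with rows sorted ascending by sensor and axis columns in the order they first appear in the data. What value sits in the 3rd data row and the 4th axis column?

35.96

With rows sorted ascending by sensor, row 3 is sensor=sn27. axis columns in first-appearance order: pitch, yaw, roll, z, x; column 4 is z.
Long rows with sensor=sn27, axis=z: max(35.96, 24.63) = 35.96.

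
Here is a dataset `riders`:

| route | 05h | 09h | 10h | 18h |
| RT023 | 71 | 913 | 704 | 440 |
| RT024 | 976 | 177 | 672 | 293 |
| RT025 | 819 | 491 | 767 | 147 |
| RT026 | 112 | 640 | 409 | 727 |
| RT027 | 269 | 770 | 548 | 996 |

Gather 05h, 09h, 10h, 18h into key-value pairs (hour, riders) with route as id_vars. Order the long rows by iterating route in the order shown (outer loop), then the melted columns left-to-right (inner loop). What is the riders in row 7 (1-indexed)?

672

20 rows total (5 × 4). Row 7: index ⌊(7-1)/4⌋ = 1 into route → RT024; (7-1) mod 4 = 2 into the melted columns → 10h.
So row 7 is (RT024, 10h, 672); riders = 672.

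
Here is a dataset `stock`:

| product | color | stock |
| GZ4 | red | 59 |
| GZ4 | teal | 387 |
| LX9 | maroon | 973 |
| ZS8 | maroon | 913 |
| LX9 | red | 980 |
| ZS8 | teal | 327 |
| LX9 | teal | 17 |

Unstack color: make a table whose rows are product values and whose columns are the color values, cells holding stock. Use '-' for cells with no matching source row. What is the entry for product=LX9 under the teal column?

The long row with product=LX9, color=teal has stock=17.

17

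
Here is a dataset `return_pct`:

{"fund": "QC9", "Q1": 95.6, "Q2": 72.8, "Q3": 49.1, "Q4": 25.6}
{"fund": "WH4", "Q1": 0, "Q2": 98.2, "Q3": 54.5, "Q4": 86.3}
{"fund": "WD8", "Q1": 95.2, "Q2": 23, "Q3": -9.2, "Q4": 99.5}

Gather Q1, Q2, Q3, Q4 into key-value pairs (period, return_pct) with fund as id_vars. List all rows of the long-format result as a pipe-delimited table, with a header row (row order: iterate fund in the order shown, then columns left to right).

| fund | period | return_pct |
| QC9 | Q1 | 95.6 |
| QC9 | Q2 | 72.8 |
| QC9 | Q3 | 49.1 |
| QC9 | Q4 | 25.6 |
| WH4 | Q1 | 0 |
| WH4 | Q2 | 98.2 |
| WH4 | Q3 | 54.5 |
| WH4 | Q4 | 86.3 |
| WD8 | Q1 | 95.2 |
| WD8 | Q2 | 23 |
| WD8 | Q3 | -9.2 |
| WD8 | Q4 | 99.5 |

Each (fund, column) pair becomes one row: 3 × 4 = 12 rows.
For example, (QC9, Q1) → return_pct=95.6.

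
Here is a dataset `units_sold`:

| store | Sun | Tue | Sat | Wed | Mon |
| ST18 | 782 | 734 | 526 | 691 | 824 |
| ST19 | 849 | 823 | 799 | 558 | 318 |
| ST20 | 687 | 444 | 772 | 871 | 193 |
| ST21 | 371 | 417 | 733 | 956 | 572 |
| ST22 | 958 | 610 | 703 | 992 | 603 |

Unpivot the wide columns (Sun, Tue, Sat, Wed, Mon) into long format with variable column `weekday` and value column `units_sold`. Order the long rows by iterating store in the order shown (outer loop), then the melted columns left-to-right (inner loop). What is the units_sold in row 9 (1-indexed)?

25 rows total (5 × 5). Row 9: index ⌊(9-1)/5⌋ = 1 into store → ST19; (9-1) mod 5 = 3 into the melted columns → Wed.
So row 9 is (ST19, Wed, 558); units_sold = 558.

558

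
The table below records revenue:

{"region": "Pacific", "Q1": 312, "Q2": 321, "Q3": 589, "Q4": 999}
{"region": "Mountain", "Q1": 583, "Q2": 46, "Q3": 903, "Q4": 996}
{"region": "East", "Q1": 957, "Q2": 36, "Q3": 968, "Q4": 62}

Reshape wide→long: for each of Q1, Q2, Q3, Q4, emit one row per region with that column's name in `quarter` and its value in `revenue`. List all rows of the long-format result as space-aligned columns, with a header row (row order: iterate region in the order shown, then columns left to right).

region    quarter  revenue
Pacific   Q1       312    
Pacific   Q2       321    
Pacific   Q3       589    
Pacific   Q4       999    
Mountain  Q1       583    
Mountain  Q2       46     
Mountain  Q3       903    
Mountain  Q4       996    
East      Q1       957    
East      Q2       36     
East      Q3       968    
East      Q4       62     

Each (region, column) pair becomes one row: 3 × 4 = 12 rows.
For example, (Pacific, Q1) → revenue=312.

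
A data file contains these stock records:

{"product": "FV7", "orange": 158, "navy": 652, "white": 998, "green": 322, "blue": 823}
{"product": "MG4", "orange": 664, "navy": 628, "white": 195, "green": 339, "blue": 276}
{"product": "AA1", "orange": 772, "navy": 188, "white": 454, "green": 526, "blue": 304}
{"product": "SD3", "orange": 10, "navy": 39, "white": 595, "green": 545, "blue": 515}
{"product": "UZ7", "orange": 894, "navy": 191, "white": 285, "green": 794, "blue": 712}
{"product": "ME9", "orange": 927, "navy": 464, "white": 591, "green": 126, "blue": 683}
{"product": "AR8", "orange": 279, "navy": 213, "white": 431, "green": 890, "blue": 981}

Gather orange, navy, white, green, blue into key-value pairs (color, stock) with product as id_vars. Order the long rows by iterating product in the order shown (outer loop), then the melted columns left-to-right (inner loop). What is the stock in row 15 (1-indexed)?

304

35 rows total (7 × 5). Row 15: index ⌊(15-1)/5⌋ = 2 into product → AA1; (15-1) mod 5 = 4 into the melted columns → blue.
So row 15 is (AA1, blue, 304); stock = 304.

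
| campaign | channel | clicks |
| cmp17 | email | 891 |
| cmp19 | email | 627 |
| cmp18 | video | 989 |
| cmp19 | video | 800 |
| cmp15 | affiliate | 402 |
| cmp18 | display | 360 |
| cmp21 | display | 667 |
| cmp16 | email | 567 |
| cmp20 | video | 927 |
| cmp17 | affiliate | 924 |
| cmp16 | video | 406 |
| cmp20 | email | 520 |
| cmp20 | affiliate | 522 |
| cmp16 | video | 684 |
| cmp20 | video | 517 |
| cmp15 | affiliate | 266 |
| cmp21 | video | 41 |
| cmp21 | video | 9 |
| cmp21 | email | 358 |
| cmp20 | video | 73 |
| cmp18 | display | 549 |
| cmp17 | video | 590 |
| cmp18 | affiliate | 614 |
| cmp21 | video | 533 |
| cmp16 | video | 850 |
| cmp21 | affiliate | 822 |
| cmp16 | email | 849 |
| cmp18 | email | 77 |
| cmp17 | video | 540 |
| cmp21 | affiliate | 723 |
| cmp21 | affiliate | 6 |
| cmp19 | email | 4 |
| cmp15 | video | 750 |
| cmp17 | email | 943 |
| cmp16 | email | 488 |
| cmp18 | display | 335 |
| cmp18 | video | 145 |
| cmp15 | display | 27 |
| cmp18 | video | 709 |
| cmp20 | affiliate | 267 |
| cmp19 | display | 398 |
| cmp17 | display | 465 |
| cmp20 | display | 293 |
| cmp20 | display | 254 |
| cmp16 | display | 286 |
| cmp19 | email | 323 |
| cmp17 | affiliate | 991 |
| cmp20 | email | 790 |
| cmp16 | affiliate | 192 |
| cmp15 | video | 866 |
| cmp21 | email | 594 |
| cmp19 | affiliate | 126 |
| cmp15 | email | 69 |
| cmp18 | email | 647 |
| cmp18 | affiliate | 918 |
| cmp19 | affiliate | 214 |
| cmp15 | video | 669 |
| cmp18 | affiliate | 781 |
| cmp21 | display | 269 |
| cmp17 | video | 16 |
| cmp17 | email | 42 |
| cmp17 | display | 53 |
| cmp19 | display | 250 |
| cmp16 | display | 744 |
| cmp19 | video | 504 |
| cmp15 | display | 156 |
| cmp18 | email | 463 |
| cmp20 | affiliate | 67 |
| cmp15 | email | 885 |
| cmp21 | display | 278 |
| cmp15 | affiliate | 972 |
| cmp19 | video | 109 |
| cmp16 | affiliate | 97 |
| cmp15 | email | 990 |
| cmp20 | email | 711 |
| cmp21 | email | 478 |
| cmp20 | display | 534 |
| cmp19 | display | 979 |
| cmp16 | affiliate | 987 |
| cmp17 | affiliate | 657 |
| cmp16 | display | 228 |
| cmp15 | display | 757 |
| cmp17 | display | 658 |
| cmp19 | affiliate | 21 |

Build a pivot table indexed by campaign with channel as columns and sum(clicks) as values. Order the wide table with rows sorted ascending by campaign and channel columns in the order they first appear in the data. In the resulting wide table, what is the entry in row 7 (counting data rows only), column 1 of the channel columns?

With rows sorted ascending by campaign, row 7 is campaign=cmp21. channel columns in first-appearance order: email, video, affiliate, display; column 1 is email.
Long rows with campaign=cmp21, channel=email: 358 + 594 + 478 = 1430.

1430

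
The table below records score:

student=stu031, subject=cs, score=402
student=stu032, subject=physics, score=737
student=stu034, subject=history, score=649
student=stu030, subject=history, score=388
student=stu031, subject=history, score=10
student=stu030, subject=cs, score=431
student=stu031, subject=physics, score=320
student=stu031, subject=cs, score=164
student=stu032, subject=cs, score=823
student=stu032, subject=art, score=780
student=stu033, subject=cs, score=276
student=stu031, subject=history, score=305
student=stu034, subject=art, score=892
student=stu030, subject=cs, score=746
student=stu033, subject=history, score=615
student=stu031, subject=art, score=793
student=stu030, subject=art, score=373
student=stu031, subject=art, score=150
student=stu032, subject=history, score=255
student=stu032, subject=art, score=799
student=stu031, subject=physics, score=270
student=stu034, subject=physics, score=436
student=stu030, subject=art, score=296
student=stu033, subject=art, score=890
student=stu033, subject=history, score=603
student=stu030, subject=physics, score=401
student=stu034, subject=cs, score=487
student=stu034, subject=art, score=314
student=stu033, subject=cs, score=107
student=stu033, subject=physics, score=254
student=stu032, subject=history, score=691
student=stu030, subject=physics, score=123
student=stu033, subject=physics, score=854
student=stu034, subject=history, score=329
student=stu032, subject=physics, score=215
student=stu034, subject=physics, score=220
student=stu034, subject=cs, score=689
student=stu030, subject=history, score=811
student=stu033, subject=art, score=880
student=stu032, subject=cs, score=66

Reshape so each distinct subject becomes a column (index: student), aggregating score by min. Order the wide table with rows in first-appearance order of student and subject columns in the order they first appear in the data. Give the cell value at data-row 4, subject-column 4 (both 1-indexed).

With rows in first-appearance order of student, row 4 is student=stu030. subject columns in first-appearance order: cs, physics, history, art; column 4 is art.
Long rows with student=stu030, subject=art: min(373, 296) = 296.

296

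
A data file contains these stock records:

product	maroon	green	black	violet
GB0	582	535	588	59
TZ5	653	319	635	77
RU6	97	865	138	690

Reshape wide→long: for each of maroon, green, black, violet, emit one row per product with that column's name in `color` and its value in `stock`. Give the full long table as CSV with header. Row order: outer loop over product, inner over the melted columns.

product,color,stock
GB0,maroon,582
GB0,green,535
GB0,black,588
GB0,violet,59
TZ5,maroon,653
TZ5,green,319
TZ5,black,635
TZ5,violet,77
RU6,maroon,97
RU6,green,865
RU6,black,138
RU6,violet,690

Each (product, column) pair becomes one row: 3 × 4 = 12 rows.
For example, (GB0, maroon) → stock=582.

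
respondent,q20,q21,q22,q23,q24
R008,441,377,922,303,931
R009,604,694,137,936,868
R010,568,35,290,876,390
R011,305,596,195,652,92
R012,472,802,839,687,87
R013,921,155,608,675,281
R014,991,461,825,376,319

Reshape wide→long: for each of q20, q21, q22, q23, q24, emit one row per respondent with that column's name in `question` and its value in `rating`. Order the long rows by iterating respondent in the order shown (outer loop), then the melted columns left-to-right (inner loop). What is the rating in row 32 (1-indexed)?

35 rows total (7 × 5). Row 32: index ⌊(32-1)/5⌋ = 6 into respondent → R014; (32-1) mod 5 = 1 into the melted columns → q21.
So row 32 is (R014, q21, 461); rating = 461.

461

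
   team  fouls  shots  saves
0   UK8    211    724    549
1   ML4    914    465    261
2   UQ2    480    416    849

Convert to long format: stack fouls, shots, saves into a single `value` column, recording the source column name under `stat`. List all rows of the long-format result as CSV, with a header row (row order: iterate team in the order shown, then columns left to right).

team,stat,value
UK8,fouls,211
UK8,shots,724
UK8,saves,549
ML4,fouls,914
ML4,shots,465
ML4,saves,261
UQ2,fouls,480
UQ2,shots,416
UQ2,saves,849

Each (team, column) pair becomes one row: 3 × 3 = 9 rows.
For example, (UK8, fouls) → value=211.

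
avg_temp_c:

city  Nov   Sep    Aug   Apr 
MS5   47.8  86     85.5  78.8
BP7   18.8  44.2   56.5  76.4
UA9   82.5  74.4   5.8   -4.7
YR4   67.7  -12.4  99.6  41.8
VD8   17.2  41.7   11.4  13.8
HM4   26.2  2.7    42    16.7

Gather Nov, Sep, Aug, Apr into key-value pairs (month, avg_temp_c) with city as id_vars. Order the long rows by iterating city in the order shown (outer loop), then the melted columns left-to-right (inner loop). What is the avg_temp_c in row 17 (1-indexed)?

24 rows total (6 × 4). Row 17: index ⌊(17-1)/4⌋ = 4 into city → VD8; (17-1) mod 4 = 0 into the melted columns → Nov.
So row 17 is (VD8, Nov, 17.2); avg_temp_c = 17.2.

17.2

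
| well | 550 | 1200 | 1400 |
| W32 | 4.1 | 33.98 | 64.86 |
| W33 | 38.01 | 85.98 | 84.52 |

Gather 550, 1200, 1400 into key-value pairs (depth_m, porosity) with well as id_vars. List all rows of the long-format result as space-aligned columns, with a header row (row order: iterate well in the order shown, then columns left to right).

well  depth_m  porosity
W32   550      4.1     
W32   1200     33.98   
W32   1400     64.86   
W33   550      38.01   
W33   1200     85.98   
W33   1400     84.52   

Each (well, column) pair becomes one row: 2 × 3 = 6 rows.
For example, (W32, 550) → porosity=4.1.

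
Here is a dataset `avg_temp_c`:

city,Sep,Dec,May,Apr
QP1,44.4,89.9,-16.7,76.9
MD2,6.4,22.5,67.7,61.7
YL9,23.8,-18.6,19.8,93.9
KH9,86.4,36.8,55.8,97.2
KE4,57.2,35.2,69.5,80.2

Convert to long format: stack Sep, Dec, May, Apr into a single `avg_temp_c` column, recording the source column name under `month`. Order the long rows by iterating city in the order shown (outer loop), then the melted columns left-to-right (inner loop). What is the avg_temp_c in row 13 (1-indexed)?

20 rows total (5 × 4). Row 13: index ⌊(13-1)/4⌋ = 3 into city → KH9; (13-1) mod 4 = 0 into the melted columns → Sep.
So row 13 is (KH9, Sep, 86.4); avg_temp_c = 86.4.

86.4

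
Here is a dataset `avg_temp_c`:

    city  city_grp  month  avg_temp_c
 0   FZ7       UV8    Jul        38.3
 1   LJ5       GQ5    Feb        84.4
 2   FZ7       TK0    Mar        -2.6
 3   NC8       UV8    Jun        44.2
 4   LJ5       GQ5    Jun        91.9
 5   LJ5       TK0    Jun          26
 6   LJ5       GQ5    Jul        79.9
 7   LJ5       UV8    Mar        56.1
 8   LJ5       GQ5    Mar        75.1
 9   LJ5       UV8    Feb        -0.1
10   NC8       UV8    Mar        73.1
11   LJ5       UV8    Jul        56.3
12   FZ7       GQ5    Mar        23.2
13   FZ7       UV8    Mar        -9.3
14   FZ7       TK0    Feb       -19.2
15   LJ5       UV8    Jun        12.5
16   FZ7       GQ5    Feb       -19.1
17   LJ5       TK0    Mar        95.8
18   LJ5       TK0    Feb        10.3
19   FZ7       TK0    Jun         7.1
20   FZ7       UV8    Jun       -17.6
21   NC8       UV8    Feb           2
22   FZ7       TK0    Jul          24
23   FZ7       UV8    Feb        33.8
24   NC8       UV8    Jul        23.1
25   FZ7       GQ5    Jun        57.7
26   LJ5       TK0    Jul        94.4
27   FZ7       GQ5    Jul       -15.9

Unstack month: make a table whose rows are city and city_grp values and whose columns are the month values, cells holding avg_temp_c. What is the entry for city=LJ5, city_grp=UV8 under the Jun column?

12.5

Wide layout: rows indexed by city and city_grp, columns are the 4 distinct month values (Jul, Feb, Mar, Jun).
Cell (city=LJ5, city_grp=UV8, month=Jun) draws from the long row where city=LJ5, city_grp=UV8 and month=Jun, which has avg_temp_c=12.5.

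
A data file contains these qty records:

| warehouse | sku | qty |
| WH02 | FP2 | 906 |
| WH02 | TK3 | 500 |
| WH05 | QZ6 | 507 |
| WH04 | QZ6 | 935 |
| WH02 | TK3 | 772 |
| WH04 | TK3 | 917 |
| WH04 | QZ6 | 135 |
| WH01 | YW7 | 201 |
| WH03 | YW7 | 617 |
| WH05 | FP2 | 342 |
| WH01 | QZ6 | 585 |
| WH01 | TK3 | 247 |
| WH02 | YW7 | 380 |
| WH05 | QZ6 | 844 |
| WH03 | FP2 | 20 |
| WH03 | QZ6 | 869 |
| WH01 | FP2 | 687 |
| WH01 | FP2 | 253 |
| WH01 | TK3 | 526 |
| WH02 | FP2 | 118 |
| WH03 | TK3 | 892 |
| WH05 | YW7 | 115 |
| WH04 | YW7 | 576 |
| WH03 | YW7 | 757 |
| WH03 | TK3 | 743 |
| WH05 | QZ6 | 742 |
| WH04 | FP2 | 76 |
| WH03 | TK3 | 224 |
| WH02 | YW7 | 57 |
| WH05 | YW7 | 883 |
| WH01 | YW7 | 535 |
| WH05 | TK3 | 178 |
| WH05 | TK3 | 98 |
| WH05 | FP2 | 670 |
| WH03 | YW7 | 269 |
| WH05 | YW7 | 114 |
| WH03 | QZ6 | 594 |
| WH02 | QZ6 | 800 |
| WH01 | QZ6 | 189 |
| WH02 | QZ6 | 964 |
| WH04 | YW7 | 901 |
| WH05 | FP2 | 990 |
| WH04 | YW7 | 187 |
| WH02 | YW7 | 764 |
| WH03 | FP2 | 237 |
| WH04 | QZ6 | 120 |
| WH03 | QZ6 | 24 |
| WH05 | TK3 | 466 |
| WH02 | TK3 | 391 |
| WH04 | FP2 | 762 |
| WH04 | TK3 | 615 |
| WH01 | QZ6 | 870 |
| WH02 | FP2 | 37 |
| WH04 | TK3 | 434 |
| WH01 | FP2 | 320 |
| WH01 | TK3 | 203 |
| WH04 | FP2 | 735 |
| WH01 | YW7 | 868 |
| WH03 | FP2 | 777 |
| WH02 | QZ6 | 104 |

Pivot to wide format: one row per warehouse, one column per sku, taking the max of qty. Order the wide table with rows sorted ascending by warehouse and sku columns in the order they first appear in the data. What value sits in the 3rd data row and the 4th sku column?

With rows sorted ascending by warehouse, row 3 is warehouse=WH03. sku columns in first-appearance order: FP2, TK3, QZ6, YW7; column 4 is YW7.
Long rows with warehouse=WH03, sku=YW7: max(617, 757, 269) = 757.

757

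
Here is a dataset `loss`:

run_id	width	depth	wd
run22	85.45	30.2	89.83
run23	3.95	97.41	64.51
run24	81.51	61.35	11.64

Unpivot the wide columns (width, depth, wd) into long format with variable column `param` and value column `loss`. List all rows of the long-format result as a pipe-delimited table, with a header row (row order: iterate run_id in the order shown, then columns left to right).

| run_id | param | loss |
| run22 | width | 85.45 |
| run22 | depth | 30.2 |
| run22 | wd | 89.83 |
| run23 | width | 3.95 |
| run23 | depth | 97.41 |
| run23 | wd | 64.51 |
| run24 | width | 81.51 |
| run24 | depth | 61.35 |
| run24 | wd | 11.64 |

Each (run_id, column) pair becomes one row: 3 × 3 = 9 rows.
For example, (run22, width) → loss=85.45.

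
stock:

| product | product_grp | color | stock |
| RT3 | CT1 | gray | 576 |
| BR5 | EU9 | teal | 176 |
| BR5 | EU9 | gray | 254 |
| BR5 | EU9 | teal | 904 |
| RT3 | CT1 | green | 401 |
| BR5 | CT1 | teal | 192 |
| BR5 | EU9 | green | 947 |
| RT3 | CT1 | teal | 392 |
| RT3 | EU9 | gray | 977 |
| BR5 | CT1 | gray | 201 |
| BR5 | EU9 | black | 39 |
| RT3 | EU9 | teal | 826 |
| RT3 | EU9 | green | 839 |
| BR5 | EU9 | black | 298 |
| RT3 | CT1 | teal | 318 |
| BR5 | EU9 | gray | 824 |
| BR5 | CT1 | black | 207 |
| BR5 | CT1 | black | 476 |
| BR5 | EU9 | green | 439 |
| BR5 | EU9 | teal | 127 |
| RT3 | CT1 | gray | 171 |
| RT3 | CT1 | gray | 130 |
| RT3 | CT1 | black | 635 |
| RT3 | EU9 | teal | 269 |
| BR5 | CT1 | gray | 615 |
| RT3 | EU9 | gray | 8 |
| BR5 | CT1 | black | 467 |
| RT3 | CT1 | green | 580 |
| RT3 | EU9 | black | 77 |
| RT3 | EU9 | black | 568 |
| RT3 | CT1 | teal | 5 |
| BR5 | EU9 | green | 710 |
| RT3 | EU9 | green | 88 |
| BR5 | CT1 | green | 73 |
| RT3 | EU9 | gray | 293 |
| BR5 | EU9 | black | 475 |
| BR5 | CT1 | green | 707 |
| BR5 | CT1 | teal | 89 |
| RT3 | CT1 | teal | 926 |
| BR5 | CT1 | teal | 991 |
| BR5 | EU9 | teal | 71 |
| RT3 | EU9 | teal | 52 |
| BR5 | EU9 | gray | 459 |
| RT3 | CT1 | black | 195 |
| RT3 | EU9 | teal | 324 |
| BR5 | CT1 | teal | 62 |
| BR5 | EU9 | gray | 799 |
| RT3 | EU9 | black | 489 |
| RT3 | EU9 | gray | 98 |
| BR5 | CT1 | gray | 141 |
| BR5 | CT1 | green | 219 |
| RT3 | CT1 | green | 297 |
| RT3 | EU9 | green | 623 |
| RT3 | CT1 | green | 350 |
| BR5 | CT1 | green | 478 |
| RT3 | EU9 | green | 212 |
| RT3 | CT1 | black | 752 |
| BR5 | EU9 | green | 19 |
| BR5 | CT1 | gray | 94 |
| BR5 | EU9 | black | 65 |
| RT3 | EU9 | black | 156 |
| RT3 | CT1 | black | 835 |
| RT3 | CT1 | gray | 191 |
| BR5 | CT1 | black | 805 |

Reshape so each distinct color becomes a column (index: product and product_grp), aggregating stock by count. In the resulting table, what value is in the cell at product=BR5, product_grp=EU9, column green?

Rows with product=BR5, product_grp=EU9 and color=green: stock values are 947, 439, 710, 19.
4 rows match — count = 4.

4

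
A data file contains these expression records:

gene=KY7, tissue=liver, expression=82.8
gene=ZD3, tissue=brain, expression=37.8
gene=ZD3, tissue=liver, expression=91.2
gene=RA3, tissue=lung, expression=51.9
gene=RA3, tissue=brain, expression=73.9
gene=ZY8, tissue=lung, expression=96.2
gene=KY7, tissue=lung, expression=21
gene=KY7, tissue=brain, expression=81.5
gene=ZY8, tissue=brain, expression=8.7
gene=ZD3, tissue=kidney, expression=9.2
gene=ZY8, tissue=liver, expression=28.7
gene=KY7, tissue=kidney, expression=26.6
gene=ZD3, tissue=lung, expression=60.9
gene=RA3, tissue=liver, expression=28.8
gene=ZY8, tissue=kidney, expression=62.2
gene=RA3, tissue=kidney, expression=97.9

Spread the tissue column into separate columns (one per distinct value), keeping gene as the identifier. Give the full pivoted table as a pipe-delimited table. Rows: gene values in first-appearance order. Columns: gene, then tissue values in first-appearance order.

| gene | liver | brain | lung | kidney |
| KY7 | 82.8 | 81.5 | 21 | 26.6 |
| ZD3 | 91.2 | 37.8 | 60.9 | 9.2 |
| RA3 | 28.8 | 73.9 | 51.9 | 97.9 |
| ZY8 | 28.7 | 8.7 | 96.2 | 62.2 |

Columns: gene plus the 4 distinct tissue values (liver, brain, lung, kidney).
For example, row KY7 column liver takes expression=82.8 from the long row (KY7, liver).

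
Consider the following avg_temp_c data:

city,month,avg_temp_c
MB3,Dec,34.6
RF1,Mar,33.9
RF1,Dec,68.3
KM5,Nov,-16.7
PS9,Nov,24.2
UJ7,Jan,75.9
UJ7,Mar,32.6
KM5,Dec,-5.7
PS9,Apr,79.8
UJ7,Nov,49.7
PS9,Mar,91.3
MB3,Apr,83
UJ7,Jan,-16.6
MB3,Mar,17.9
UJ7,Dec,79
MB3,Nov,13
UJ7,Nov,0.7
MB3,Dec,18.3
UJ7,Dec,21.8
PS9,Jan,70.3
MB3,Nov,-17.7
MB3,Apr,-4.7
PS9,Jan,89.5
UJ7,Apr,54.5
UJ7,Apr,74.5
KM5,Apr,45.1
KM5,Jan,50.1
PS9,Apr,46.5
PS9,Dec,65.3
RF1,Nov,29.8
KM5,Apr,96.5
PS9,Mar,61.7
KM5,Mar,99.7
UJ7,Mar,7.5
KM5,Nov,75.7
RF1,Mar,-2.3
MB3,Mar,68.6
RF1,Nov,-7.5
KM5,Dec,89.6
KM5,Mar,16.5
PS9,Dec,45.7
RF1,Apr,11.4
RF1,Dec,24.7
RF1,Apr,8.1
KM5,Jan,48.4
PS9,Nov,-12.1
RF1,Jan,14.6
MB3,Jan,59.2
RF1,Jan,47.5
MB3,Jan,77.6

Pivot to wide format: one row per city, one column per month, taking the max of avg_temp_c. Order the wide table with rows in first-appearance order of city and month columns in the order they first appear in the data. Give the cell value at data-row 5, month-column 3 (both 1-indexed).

49.7

With rows in first-appearance order of city, row 5 is city=UJ7. month columns in first-appearance order: Dec, Mar, Nov, Jan, Apr; column 3 is Nov.
Long rows with city=UJ7, month=Nov: max(49.7, 0.7) = 49.7.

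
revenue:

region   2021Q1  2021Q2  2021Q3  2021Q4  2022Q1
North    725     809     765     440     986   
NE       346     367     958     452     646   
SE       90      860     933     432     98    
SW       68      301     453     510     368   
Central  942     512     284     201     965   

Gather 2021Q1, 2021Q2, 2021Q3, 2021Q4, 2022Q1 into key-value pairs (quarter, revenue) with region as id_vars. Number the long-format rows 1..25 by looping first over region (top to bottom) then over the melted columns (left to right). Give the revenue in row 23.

25 rows total (5 × 5). Row 23: index ⌊(23-1)/5⌋ = 4 into region → Central; (23-1) mod 5 = 2 into the melted columns → 2021Q3.
So row 23 is (Central, 2021Q3, 284); revenue = 284.

284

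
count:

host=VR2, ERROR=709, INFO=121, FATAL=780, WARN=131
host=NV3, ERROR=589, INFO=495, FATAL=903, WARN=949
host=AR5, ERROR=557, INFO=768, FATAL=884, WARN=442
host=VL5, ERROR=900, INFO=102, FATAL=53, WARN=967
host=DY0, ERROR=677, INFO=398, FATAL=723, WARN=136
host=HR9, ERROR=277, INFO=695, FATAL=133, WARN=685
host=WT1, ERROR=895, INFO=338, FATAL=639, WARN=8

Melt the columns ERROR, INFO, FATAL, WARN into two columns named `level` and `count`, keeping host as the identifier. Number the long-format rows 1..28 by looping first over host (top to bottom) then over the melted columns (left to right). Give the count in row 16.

967

28 rows total (7 × 4). Row 16: index ⌊(16-1)/4⌋ = 3 into host → VL5; (16-1) mod 4 = 3 into the melted columns → WARN.
So row 16 is (VL5, WARN, 967); count = 967.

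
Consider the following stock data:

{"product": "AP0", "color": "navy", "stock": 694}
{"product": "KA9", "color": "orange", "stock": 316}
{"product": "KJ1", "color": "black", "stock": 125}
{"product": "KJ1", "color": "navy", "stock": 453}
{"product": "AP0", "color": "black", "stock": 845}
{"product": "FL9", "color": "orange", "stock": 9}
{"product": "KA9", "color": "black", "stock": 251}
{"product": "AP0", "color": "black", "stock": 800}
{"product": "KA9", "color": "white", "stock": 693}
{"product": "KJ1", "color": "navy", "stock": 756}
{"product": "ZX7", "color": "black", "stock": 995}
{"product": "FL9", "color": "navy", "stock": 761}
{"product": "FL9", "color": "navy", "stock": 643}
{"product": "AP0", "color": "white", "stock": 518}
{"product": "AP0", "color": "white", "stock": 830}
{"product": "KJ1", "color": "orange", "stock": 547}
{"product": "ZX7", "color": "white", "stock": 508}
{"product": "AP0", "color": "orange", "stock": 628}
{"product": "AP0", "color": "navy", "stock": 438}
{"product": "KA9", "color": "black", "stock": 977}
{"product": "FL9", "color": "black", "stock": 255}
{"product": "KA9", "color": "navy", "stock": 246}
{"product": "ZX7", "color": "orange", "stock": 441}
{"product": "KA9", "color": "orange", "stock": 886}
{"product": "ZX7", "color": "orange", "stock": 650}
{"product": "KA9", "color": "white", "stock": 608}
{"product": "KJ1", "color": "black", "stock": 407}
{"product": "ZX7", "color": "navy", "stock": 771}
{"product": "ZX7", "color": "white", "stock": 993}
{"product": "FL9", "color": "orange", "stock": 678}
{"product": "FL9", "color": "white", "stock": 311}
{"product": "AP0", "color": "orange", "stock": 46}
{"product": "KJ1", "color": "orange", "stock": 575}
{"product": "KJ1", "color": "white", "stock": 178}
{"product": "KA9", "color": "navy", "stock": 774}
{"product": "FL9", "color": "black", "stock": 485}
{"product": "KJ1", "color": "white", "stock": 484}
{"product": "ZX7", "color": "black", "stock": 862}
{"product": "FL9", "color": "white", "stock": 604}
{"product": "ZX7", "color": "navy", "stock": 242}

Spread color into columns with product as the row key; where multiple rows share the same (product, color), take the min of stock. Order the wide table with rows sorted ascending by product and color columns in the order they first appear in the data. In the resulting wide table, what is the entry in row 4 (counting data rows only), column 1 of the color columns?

453

With rows sorted ascending by product, row 4 is product=KJ1. color columns in first-appearance order: navy, orange, black, white; column 1 is navy.
Long rows with product=KJ1, color=navy: min(453, 756) = 453.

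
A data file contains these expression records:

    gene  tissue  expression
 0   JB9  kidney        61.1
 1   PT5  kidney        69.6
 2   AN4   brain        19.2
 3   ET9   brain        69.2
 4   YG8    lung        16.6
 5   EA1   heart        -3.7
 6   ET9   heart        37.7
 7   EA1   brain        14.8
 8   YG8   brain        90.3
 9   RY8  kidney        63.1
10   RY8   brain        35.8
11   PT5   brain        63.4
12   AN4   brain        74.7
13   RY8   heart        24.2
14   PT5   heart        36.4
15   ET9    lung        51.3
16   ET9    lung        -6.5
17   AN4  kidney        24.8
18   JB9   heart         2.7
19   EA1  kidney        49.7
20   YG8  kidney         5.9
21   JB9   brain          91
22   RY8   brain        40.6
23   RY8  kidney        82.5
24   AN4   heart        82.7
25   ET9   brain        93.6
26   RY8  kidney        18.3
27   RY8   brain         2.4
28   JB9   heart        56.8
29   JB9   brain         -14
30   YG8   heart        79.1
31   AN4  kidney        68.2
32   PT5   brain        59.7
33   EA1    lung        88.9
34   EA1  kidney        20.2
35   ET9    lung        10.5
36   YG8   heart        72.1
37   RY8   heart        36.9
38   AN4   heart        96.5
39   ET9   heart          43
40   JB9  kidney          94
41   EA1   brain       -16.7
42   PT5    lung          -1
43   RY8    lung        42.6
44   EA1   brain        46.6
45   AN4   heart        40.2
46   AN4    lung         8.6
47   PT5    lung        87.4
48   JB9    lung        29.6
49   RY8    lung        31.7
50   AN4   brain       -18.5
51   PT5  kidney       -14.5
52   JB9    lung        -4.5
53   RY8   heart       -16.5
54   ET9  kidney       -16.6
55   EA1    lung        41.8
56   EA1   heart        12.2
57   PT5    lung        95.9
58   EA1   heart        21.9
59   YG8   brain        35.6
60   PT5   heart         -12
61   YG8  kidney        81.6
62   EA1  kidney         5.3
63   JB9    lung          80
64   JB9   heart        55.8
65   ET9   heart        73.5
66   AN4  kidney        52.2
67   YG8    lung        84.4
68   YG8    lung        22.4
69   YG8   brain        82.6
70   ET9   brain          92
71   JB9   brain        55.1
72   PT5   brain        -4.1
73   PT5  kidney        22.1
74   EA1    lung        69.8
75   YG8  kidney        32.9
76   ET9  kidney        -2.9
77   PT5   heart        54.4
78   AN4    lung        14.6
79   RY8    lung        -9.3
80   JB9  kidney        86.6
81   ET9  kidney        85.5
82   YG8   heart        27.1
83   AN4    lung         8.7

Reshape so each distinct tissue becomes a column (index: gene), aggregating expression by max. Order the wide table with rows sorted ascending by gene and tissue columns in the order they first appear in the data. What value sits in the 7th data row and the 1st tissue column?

81.6

With rows sorted ascending by gene, row 7 is gene=YG8. tissue columns in first-appearance order: kidney, brain, lung, heart; column 1 is kidney.
Long rows with gene=YG8, tissue=kidney: max(5.9, 81.6, 32.9) = 81.6.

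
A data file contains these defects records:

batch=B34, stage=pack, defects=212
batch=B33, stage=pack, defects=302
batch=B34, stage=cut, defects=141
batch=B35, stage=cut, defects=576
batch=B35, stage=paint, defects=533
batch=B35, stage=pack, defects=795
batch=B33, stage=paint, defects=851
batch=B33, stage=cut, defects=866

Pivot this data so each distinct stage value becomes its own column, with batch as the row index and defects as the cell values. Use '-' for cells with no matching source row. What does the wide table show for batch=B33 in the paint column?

851

The long row with batch=B33, stage=paint has defects=851.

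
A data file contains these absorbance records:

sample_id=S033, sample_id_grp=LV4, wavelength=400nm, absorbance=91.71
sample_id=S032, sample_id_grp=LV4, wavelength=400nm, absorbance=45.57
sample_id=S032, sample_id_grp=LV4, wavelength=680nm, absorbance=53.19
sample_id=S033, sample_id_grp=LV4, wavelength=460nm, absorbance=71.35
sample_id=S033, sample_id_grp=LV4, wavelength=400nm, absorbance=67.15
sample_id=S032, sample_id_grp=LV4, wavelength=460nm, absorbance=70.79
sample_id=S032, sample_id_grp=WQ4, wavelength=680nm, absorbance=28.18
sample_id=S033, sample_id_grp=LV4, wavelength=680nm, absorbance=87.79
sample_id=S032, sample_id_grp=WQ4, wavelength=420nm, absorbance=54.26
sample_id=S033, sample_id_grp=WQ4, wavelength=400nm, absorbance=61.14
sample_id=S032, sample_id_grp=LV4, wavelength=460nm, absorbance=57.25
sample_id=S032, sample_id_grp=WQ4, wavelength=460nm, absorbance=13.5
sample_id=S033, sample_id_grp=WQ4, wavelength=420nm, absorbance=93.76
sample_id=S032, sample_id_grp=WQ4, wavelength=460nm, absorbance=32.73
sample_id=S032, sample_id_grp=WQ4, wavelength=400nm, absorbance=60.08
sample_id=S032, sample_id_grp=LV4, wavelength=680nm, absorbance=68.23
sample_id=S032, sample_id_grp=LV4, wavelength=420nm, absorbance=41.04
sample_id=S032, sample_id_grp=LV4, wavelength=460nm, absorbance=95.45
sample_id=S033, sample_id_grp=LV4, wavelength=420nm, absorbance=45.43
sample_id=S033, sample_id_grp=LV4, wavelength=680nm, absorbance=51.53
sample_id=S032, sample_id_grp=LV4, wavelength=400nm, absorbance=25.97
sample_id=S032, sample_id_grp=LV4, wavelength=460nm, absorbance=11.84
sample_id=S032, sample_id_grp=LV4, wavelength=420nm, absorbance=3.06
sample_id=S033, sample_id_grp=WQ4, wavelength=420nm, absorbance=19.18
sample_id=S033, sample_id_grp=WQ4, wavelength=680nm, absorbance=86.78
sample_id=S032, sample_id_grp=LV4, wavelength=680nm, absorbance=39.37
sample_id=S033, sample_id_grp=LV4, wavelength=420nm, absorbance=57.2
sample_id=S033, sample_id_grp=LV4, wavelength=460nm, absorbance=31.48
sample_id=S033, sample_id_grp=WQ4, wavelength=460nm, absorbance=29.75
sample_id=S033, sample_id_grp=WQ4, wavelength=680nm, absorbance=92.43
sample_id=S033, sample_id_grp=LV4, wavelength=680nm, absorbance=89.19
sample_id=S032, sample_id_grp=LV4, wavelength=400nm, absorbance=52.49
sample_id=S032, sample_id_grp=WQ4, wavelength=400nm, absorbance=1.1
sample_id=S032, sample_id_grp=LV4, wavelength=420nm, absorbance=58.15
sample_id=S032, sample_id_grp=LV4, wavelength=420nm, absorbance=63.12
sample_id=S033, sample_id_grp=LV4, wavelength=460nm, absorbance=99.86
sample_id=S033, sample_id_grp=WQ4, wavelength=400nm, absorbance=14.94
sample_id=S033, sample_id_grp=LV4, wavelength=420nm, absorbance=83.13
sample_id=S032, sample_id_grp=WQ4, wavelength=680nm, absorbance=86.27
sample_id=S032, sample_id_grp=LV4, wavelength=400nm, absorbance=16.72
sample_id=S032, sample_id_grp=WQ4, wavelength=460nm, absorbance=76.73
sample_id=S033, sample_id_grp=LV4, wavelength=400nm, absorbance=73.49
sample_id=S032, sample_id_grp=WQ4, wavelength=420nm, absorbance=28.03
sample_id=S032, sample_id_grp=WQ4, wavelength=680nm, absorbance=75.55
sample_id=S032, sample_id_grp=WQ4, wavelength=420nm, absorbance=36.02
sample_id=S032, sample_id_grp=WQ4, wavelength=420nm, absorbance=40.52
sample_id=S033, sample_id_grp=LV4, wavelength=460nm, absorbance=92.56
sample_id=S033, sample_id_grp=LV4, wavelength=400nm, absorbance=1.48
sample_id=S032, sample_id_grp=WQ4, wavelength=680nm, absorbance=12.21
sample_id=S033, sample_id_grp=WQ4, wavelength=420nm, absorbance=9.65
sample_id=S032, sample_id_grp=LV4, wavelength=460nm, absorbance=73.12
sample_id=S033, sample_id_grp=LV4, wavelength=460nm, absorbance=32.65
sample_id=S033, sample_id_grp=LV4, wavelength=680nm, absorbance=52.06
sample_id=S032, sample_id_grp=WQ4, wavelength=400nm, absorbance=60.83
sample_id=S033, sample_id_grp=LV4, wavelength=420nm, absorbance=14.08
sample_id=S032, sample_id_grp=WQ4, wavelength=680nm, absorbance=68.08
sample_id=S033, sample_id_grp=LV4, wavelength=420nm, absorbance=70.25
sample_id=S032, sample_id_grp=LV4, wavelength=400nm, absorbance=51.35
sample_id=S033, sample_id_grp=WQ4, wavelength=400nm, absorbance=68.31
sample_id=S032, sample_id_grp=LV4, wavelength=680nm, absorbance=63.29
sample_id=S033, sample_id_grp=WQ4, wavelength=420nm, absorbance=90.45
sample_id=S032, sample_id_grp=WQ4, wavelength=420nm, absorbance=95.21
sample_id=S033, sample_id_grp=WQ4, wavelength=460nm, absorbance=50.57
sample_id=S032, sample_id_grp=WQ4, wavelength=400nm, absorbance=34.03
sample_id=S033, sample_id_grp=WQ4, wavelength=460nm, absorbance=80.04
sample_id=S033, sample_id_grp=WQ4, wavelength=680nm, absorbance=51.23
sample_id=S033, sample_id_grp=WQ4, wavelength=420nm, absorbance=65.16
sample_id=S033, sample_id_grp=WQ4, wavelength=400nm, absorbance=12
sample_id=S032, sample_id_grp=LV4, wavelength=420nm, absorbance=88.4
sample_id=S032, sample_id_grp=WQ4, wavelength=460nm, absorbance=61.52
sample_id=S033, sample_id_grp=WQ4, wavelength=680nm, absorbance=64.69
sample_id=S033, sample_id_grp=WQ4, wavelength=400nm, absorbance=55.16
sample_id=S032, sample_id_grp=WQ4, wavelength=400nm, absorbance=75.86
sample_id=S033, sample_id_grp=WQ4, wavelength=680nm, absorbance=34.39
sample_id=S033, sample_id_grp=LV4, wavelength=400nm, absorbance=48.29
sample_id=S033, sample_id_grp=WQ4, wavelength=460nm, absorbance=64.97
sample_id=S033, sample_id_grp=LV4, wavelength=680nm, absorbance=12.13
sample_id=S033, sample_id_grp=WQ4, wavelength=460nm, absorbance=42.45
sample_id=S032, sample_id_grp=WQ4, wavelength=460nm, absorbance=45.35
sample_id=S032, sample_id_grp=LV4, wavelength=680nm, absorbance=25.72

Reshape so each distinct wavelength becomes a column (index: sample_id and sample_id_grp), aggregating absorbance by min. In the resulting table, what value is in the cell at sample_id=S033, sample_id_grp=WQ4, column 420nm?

9.65

Rows with sample_id=S033, sample_id_grp=WQ4 and wavelength=420nm: absorbance values are 93.76, 19.18, 9.65, 90.45, 65.16.
min(93.76, 19.18, 9.65, 90.45, 65.16) = 9.65.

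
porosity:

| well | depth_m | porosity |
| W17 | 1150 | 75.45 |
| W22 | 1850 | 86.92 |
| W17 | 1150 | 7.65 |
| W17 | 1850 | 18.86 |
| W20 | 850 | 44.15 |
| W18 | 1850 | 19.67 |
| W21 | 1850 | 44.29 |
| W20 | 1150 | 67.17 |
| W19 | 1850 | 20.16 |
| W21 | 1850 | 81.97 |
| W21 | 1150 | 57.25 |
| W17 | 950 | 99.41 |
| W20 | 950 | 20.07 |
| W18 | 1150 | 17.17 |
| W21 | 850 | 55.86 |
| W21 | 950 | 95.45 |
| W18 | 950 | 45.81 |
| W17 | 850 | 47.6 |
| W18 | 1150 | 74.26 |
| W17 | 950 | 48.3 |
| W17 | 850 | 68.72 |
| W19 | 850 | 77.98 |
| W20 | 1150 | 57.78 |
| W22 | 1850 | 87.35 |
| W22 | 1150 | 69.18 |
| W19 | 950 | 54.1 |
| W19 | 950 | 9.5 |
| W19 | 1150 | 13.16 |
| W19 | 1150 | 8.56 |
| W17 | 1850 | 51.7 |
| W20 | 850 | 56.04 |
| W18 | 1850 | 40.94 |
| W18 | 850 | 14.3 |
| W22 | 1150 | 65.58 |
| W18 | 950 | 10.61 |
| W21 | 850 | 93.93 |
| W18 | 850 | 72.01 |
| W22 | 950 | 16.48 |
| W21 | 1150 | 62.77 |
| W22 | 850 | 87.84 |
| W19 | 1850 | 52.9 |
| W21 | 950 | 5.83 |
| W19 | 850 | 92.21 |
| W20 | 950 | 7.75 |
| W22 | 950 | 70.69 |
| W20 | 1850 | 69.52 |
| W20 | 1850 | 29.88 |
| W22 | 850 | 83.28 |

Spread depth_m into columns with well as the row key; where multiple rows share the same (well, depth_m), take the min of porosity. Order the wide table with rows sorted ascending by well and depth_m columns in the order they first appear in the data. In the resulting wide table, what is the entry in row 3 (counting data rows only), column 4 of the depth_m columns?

9.5

With rows sorted ascending by well, row 3 is well=W19. depth_m columns in first-appearance order: 1150, 1850, 850, 950; column 4 is 950.
Long rows with well=W19, depth_m=950: min(54.1, 9.5) = 9.5.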